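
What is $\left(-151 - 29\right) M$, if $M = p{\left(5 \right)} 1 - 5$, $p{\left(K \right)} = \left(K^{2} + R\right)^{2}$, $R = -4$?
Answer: $-78480$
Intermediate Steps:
$p{\left(K \right)} = \left(-4 + K^{2}\right)^{2}$ ($p{\left(K \right)} = \left(K^{2} - 4\right)^{2} = \left(-4 + K^{2}\right)^{2}$)
$M = 436$ ($M = \left(-4 + 5^{2}\right)^{2} \cdot 1 - 5 = \left(-4 + 25\right)^{2} \cdot 1 - 5 = 21^{2} \cdot 1 - 5 = 441 \cdot 1 - 5 = 441 - 5 = 436$)
$\left(-151 - 29\right) M = \left(-151 - 29\right) 436 = \left(-180\right) 436 = -78480$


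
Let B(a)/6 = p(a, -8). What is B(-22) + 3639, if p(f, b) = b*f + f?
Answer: 4563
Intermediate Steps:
p(f, b) = f + b*f
B(a) = -42*a (B(a) = 6*(a*(1 - 8)) = 6*(a*(-7)) = 6*(-7*a) = -42*a)
B(-22) + 3639 = -42*(-22) + 3639 = 924 + 3639 = 4563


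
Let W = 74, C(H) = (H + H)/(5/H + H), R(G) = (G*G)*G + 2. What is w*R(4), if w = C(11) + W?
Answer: 105226/21 ≈ 5010.8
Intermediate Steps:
R(G) = 2 + G³ (R(G) = G²*G + 2 = G³ + 2 = 2 + G³)
C(H) = 2*H/(H + 5/H) (C(H) = (2*H)/(H + 5/H) = 2*H/(H + 5/H))
w = 4783/63 (w = 2*11²/(5 + 11²) + 74 = 2*121/(5 + 121) + 74 = 2*121/126 + 74 = 2*121*(1/126) + 74 = 121/63 + 74 = 4783/63 ≈ 75.921)
w*R(4) = 4783*(2 + 4³)/63 = 4783*(2 + 64)/63 = (4783/63)*66 = 105226/21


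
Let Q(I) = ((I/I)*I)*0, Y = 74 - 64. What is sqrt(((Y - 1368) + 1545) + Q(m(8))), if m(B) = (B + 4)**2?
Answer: sqrt(187) ≈ 13.675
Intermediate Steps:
m(B) = (4 + B)**2
Y = 10
Q(I) = 0 (Q(I) = (1*I)*0 = I*0 = 0)
sqrt(((Y - 1368) + 1545) + Q(m(8))) = sqrt(((10 - 1368) + 1545) + 0) = sqrt((-1358 + 1545) + 0) = sqrt(187 + 0) = sqrt(187)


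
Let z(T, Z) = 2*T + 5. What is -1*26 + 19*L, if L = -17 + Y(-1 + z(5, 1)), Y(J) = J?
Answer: -83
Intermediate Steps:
z(T, Z) = 5 + 2*T
L = -3 (L = -17 + (-1 + (5 + 2*5)) = -17 + (-1 + (5 + 10)) = -17 + (-1 + 15) = -17 + 14 = -3)
-1*26 + 19*L = -1*26 + 19*(-3) = -26 - 57 = -83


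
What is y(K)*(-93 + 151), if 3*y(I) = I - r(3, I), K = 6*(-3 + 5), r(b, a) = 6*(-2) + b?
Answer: 406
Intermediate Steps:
r(b, a) = -12 + b
K = 12 (K = 6*2 = 12)
y(I) = 3 + I/3 (y(I) = (I - (-12 + 3))/3 = (I - 1*(-9))/3 = (I + 9)/3 = (9 + I)/3 = 3 + I/3)
y(K)*(-93 + 151) = (3 + (1/3)*12)*(-93 + 151) = (3 + 4)*58 = 7*58 = 406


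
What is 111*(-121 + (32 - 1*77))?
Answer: -18426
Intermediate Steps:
111*(-121 + (32 - 1*77)) = 111*(-121 + (32 - 77)) = 111*(-121 - 45) = 111*(-166) = -18426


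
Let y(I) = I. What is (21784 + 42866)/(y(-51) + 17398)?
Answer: 64650/17347 ≈ 3.7269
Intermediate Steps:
(21784 + 42866)/(y(-51) + 17398) = (21784 + 42866)/(-51 + 17398) = 64650/17347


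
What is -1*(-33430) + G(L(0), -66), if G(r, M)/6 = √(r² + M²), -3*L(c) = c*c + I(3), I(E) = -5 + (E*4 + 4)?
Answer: 33430 + 110*√13 ≈ 33827.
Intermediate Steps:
I(E) = -1 + 4*E (I(E) = -5 + (4*E + 4) = -5 + (4 + 4*E) = -1 + 4*E)
L(c) = -11/3 - c²/3 (L(c) = -(c*c + (-1 + 4*3))/3 = -(c² + (-1 + 12))/3 = -(c² + 11)/3 = -(11 + c²)/3 = -11/3 - c²/3)
G(r, M) = 6*√(M² + r²) (G(r, M) = 6*√(r² + M²) = 6*√(M² + r²))
-1*(-33430) + G(L(0), -66) = -1*(-33430) + 6*√((-66)² + (-11/3 - ⅓*0²)²) = 33430 + 6*√(4356 + (-11/3 - ⅓*0)²) = 33430 + 6*√(4356 + (-11/3 + 0)²) = 33430 + 6*√(4356 + (-11/3)²) = 33430 + 6*√(4356 + 121/9) = 33430 + 6*√(39325/9) = 33430 + 6*(55*√13/3) = 33430 + 110*√13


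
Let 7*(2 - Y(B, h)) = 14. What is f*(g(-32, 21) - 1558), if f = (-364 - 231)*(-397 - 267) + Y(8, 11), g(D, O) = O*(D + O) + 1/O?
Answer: -2120337920/3 ≈ -7.0678e+8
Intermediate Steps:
Y(B, h) = 0 (Y(B, h) = 2 - 1/7*14 = 2 - 2 = 0)
g(D, O) = 1/O + O*(D + O)
f = 395080 (f = (-364 - 231)*(-397 - 267) + 0 = -595*(-664) + 0 = 395080 + 0 = 395080)
f*(g(-32, 21) - 1558) = 395080*((1 + 21**2*(-32 + 21))/21 - 1558) = 395080*((1 + 441*(-11))/21 - 1558) = 395080*((1 - 4851)/21 - 1558) = 395080*((1/21)*(-4850) - 1558) = 395080*(-4850/21 - 1558) = 395080*(-37568/21) = -2120337920/3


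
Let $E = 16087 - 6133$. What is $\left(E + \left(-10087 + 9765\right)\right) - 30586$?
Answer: $-20954$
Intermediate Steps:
$E = 9954$
$\left(E + \left(-10087 + 9765\right)\right) - 30586 = \left(9954 + \left(-10087 + 9765\right)\right) - 30586 = \left(9954 - 322\right) - 30586 = 9632 - 30586 = -20954$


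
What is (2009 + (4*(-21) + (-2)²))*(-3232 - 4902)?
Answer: -15690486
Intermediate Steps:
(2009 + (4*(-21) + (-2)²))*(-3232 - 4902) = (2009 + (-84 + 4))*(-8134) = (2009 - 80)*(-8134) = 1929*(-8134) = -15690486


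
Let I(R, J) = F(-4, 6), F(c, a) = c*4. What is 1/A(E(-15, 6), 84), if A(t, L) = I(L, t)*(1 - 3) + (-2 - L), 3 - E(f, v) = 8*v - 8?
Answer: -1/54 ≈ -0.018519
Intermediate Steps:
F(c, a) = 4*c
I(R, J) = -16 (I(R, J) = 4*(-4) = -16)
E(f, v) = 11 - 8*v (E(f, v) = 3 - (8*v - 8) = 3 - (-8 + 8*v) = 3 + (8 - 8*v) = 11 - 8*v)
A(t, L) = 30 - L (A(t, L) = -16*(1 - 3) + (-2 - L) = -16*(-2) + (-2 - L) = 32 + (-2 - L) = 30 - L)
1/A(E(-15, 6), 84) = 1/(30 - 1*84) = 1/(30 - 84) = 1/(-54) = -1/54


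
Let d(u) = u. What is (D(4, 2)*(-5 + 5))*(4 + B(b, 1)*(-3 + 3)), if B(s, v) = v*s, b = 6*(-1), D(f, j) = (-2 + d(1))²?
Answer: 0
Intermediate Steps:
D(f, j) = 1 (D(f, j) = (-2 + 1)² = (-1)² = 1)
b = -6
B(s, v) = s*v
(D(4, 2)*(-5 + 5))*(4 + B(b, 1)*(-3 + 3)) = (1*(-5 + 5))*(4 + (-6*1)*(-3 + 3)) = (1*0)*(4 - 6*0) = 0*(4 + 0) = 0*4 = 0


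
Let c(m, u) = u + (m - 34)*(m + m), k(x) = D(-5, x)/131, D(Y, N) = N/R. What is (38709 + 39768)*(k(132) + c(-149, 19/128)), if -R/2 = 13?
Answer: 932900310195105/217984 ≈ 4.2797e+9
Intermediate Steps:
R = -26 (R = -2*13 = -26)
D(Y, N) = -N/26 (D(Y, N) = N/(-26) = N*(-1/26) = -N/26)
k(x) = -x/3406 (k(x) = -x/26/131 = -x/26*(1/131) = -x/3406)
c(m, u) = u + 2*m*(-34 + m) (c(m, u) = u + (-34 + m)*(2*m) = u + 2*m*(-34 + m))
(38709 + 39768)*(k(132) + c(-149, 19/128)) = (38709 + 39768)*(-1/3406*132 + (19/128 - 68*(-149) + 2*(-149)²)) = 78477*(-66/1703 + (19*(1/128) + 10132 + 2*22201)) = 78477*(-66/1703 + (19/128 + 10132 + 44402)) = 78477*(-66/1703 + 6980371/128) = 78477*(11887563365/217984) = 932900310195105/217984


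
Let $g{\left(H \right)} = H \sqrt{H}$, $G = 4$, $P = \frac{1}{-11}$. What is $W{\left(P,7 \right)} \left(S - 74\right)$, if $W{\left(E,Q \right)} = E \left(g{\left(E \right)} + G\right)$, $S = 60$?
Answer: $\frac{56}{11} - \frac{14 i \sqrt{11}}{1331} \approx 5.0909 - 0.034886 i$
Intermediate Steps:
$P = - \frac{1}{11} \approx -0.090909$
$g{\left(H \right)} = H^{\frac{3}{2}}$
$W{\left(E,Q \right)} = E \left(4 + E^{\frac{3}{2}}\right)$ ($W{\left(E,Q \right)} = E \left(E^{\frac{3}{2}} + 4\right) = E \left(4 + E^{\frac{3}{2}}\right)$)
$W{\left(P,7 \right)} \left(S - 74\right) = - \frac{4 + \left(- \frac{1}{11}\right)^{\frac{3}{2}}}{11} \left(60 - 74\right) = - \frac{4 - \frac{i \sqrt{11}}{121}}{11} \left(-14\right) = \left(- \frac{4}{11} + \frac{i \sqrt{11}}{1331}\right) \left(-14\right) = \frac{56}{11} - \frac{14 i \sqrt{11}}{1331}$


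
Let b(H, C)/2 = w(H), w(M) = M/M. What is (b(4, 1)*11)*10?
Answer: 220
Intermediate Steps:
w(M) = 1
b(H, C) = 2 (b(H, C) = 2*1 = 2)
(b(4, 1)*11)*10 = (2*11)*10 = 22*10 = 220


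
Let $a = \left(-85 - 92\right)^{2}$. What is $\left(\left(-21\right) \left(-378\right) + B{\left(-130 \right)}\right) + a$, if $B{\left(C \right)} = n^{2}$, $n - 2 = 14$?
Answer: $39523$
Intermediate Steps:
$n = 16$ ($n = 2 + 14 = 16$)
$B{\left(C \right)} = 256$ ($B{\left(C \right)} = 16^{2} = 256$)
$a = 31329$ ($a = \left(-177\right)^{2} = 31329$)
$\left(\left(-21\right) \left(-378\right) + B{\left(-130 \right)}\right) + a = \left(\left(-21\right) \left(-378\right) + 256\right) + 31329 = \left(7938 + 256\right) + 31329 = 8194 + 31329 = 39523$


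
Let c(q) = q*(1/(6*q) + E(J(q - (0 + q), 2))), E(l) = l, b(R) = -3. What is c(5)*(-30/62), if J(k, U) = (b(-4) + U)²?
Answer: -5/2 ≈ -2.5000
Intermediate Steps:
J(k, U) = (-3 + U)²
c(q) = q*(1 + 1/(6*q)) (c(q) = q*(1/(6*q) + (-3 + 2)²) = q*(1/(6*q) + (-1)²) = q*(1/(6*q) + 1) = q*(1 + 1/(6*q)))
c(5)*(-30/62) = (⅙ + 5)*(-30/62) = 31*(-30*1/62)/6 = (31/6)*(-15/31) = -5/2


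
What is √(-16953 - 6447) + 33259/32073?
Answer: 33259/32073 + 30*I*√26 ≈ 1.037 + 152.97*I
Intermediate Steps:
√(-16953 - 6447) + 33259/32073 = √(-23400) + 33259*(1/32073) = 30*I*√26 + 33259/32073 = 33259/32073 + 30*I*√26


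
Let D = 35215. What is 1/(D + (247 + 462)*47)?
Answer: 1/68538 ≈ 1.4590e-5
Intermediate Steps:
1/(D + (247 + 462)*47) = 1/(35215 + (247 + 462)*47) = 1/(35215 + 709*47) = 1/(35215 + 33323) = 1/68538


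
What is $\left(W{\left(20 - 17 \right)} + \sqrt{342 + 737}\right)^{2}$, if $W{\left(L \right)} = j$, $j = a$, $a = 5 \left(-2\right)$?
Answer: $\left(10 - \sqrt{1079}\right)^{2} \approx 522.04$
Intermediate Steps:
$a = -10$
$j = -10$
$W{\left(L \right)} = -10$
$\left(W{\left(20 - 17 \right)} + \sqrt{342 + 737}\right)^{2} = \left(-10 + \sqrt{342 + 737}\right)^{2} = \left(-10 + \sqrt{1079}\right)^{2}$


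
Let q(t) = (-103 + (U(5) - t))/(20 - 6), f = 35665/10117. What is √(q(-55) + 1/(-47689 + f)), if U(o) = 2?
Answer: I*√1040882887274163423/562839606 ≈ 1.8127*I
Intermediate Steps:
f = 35665/10117 (f = 35665*(1/10117) = 35665/10117 ≈ 3.5253)
q(t) = -101/14 - t/14 (q(t) = (-103 + (2 - t))/(20 - 6) = (-101 - t)/14 = (-101 - t)*(1/14) = -101/14 - t/14)
√(q(-55) + 1/(-47689 + f)) = √((-101/14 - 1/14*(-55)) + 1/(-47689 + 35665/10117)) = √((-101/14 + 55/14) + 1/(-482433948/10117)) = √(-23/7 - 10117/482433948) = √(-11096051623/3377037636) = I*√1040882887274163423/562839606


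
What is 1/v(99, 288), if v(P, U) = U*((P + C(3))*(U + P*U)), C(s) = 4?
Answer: 1/854323200 ≈ 1.1705e-9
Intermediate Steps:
v(P, U) = U*(4 + P)*(U + P*U) (v(P, U) = U*((P + 4)*(U + P*U)) = U*((4 + P)*(U + P*U)) = U*(4 + P)*(U + P*U))
1/v(99, 288) = 1/(288²*(4 + 99² + 5*99)) = 1/(82944*(4 + 9801 + 495)) = 1/(82944*10300) = 1/854323200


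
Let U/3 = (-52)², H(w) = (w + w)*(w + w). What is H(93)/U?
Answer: 2883/676 ≈ 4.2648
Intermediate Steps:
H(w) = 4*w² (H(w) = (2*w)*(2*w) = 4*w²)
U = 8112 (U = 3*(-52)² = 3*2704 = 8112)
H(93)/U = (4*93²)/8112 = (4*8649)*(1/8112) = 34596*(1/8112) = 2883/676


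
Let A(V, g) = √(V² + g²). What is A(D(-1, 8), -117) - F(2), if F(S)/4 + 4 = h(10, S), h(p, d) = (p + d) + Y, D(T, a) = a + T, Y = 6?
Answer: -56 + √13738 ≈ 61.209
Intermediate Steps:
D(T, a) = T + a
h(p, d) = 6 + d + p (h(p, d) = (p + d) + 6 = (d + p) + 6 = 6 + d + p)
F(S) = 48 + 4*S (F(S) = -16 + 4*(6 + S + 10) = -16 + 4*(16 + S) = -16 + (64 + 4*S) = 48 + 4*S)
A(D(-1, 8), -117) - F(2) = √((-1 + 8)² + (-117)²) - (48 + 4*2) = √(7² + 13689) - (48 + 8) = √(49 + 13689) - 1*56 = √13738 - 56 = -56 + √13738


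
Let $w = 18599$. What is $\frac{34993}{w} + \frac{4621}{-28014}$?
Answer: $\frac{127763989}{74433198} \approx 1.7165$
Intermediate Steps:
$\frac{34993}{w} + \frac{4621}{-28014} = \frac{34993}{18599} + \frac{4621}{-28014} = 34993 \cdot \frac{1}{18599} + 4621 \left(- \frac{1}{28014}\right) = \frac{4999}{2657} - \frac{4621}{28014} = \frac{127763989}{74433198}$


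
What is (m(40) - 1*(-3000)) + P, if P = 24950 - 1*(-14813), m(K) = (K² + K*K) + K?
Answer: 46003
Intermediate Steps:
m(K) = K + 2*K² (m(K) = (K² + K²) + K = 2*K² + K = K + 2*K²)
P = 39763 (P = 24950 + 14813 = 39763)
(m(40) - 1*(-3000)) + P = (40*(1 + 2*40) - 1*(-3000)) + 39763 = (40*(1 + 80) + 3000) + 39763 = (40*81 + 3000) + 39763 = (3240 + 3000) + 39763 = 6240 + 39763 = 46003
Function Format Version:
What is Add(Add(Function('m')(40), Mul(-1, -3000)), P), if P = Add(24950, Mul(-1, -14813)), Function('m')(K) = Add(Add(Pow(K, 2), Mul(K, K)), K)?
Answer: 46003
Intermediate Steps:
Function('m')(K) = Add(K, Mul(2, Pow(K, 2))) (Function('m')(K) = Add(Add(Pow(K, 2), Pow(K, 2)), K) = Add(Mul(2, Pow(K, 2)), K) = Add(K, Mul(2, Pow(K, 2))))
P = 39763 (P = Add(24950, 14813) = 39763)
Add(Add(Function('m')(40), Mul(-1, -3000)), P) = Add(Add(Mul(40, Add(1, Mul(2, 40))), Mul(-1, -3000)), 39763) = Add(Add(Mul(40, Add(1, 80)), 3000), 39763) = Add(Add(Mul(40, 81), 3000), 39763) = Add(Add(3240, 3000), 39763) = Add(6240, 39763) = 46003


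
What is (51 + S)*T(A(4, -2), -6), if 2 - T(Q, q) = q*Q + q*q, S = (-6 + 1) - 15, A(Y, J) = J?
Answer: -1426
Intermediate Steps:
S = -20 (S = -5 - 15 = -20)
T(Q, q) = 2 - q² - Q*q (T(Q, q) = 2 - (q*Q + q*q) = 2 - (Q*q + q²) = 2 - (q² + Q*q) = 2 + (-q² - Q*q) = 2 - q² - Q*q)
(51 + S)*T(A(4, -2), -6) = (51 - 20)*(2 - 1*(-6)² - 1*(-2)*(-6)) = 31*(2 - 1*36 - 12) = 31*(2 - 36 - 12) = 31*(-46) = -1426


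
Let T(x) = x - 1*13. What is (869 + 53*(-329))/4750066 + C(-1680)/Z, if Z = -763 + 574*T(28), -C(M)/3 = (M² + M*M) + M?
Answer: -5743979096204/2662411993 ≈ -2157.4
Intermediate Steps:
C(M) = -6*M² - 3*M (C(M) = -3*((M² + M*M) + M) = -3*((M² + M²) + M) = -3*(2*M² + M) = -3*(M + 2*M²) = -6*M² - 3*M)
T(x) = -13 + x (T(x) = x - 13 = -13 + x)
Z = 7847 (Z = -763 + 574*(-13 + 28) = -763 + 574*15 = -763 + 8610 = 7847)
(869 + 53*(-329))/4750066 + C(-1680)/Z = (869 + 53*(-329))/4750066 - 3*(-1680)*(1 + 2*(-1680))/7847 = (869 - 17437)*(1/4750066) - 3*(-1680)*(1 - 3360)*(1/7847) = -16568*1/4750066 - 3*(-1680)*(-3359)*(1/7847) = -8284/2375033 - 16929360*1/7847 = -8284/2375033 - 2418480/1121 = -5743979096204/2662411993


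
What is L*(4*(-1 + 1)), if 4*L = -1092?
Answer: 0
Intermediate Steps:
L = -273 (L = (1/4)*(-1092) = -273)
L*(4*(-1 + 1)) = -1092*(-1 + 1) = -1092*0 = -273*0 = 0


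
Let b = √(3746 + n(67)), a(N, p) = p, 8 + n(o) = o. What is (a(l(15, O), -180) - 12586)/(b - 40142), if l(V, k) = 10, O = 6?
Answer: 512452772/1611376359 + 12766*√3805/1611376359 ≈ 0.31851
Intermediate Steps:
n(o) = -8 + o
b = √3805 (b = √(3746 + (-8 + 67)) = √(3746 + 59) = √3805 ≈ 61.685)
(a(l(15, O), -180) - 12586)/(b - 40142) = (-180 - 12586)/(√3805 - 40142) = -12766/(-40142 + √3805)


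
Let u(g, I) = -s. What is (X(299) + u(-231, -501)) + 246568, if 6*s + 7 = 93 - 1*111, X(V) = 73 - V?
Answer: 1478077/6 ≈ 2.4635e+5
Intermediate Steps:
s = -25/6 (s = -7/6 + (93 - 1*111)/6 = -7/6 + (93 - 111)/6 = -7/6 + (⅙)*(-18) = -7/6 - 3 = -25/6 ≈ -4.1667)
u(g, I) = 25/6 (u(g, I) = -1*(-25/6) = 25/6)
(X(299) + u(-231, -501)) + 246568 = ((73 - 1*299) + 25/6) + 246568 = ((73 - 299) + 25/6) + 246568 = (-226 + 25/6) + 246568 = -1331/6 + 246568 = 1478077/6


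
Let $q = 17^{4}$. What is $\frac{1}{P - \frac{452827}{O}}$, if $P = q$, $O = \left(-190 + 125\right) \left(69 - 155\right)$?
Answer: $\frac{5590}{466429563} \approx 1.1985 \cdot 10^{-5}$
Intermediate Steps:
$O = 5590$ ($O = \left(-65\right) \left(-86\right) = 5590$)
$q = 83521$
$P = 83521$
$\frac{1}{P - \frac{452827}{O}} = \frac{1}{83521 - \frac{452827}{5590}} = \frac{1}{\frac{466429563}{5590}} = \frac{5590}{466429563}$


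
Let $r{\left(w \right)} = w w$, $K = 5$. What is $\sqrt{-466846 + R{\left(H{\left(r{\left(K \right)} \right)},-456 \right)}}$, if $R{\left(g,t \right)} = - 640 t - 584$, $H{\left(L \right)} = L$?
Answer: $3 i \sqrt{19510} \approx 419.03 i$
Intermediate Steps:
$r{\left(w \right)} = w^{2}$
$R{\left(g,t \right)} = -584 - 640 t$
$\sqrt{-466846 + R{\left(H{\left(r{\left(K \right)} \right)},-456 \right)}} = \sqrt{-466846 - -291256} = \sqrt{-466846 + \left(-584 + 291840\right)} = \sqrt{-466846 + 291256} = \sqrt{-175590} = 3 i \sqrt{19510}$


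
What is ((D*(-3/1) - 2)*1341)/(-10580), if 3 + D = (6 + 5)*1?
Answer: 17433/5290 ≈ 3.2955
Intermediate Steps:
D = 8 (D = -3 + (6 + 5)*1 = -3 + 11*1 = -3 + 11 = 8)
((D*(-3/1) - 2)*1341)/(-10580) = ((8*(-3/1) - 2)*1341)/(-10580) = ((8*(-3*1) - 2)*1341)*(-1/10580) = ((8*(-3) - 2)*1341)*(-1/10580) = ((-24 - 2)*1341)*(-1/10580) = -26*1341*(-1/10580) = -34866*(-1/10580) = 17433/5290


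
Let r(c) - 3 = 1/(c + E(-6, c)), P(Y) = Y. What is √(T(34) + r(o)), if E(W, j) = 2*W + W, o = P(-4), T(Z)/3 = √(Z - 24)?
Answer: √(1430 + 1452*√10)/22 ≈ 3.5272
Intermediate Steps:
T(Z) = 3*√(-24 + Z) (T(Z) = 3*√(Z - 24) = 3*√(-24 + Z))
o = -4
E(W, j) = 3*W
r(c) = 3 + 1/(-18 + c) (r(c) = 3 + 1/(c + 3*(-6)) = 3 + 1/(c - 18) = 3 + 1/(-18 + c))
√(T(34) + r(o)) = √(3*√(-24 + 34) + (-53 + 3*(-4))/(-18 - 4)) = √(3*√10 + (-53 - 12)/(-22)) = √(3*√10 - 1/22*(-65)) = √(3*√10 + 65/22) = √(65/22 + 3*√10)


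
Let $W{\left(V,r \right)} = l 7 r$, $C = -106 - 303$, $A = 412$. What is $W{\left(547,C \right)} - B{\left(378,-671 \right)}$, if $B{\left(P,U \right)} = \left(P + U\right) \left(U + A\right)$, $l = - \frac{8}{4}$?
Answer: $-70161$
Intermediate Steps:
$l = -2$ ($l = \left(-8\right) \frac{1}{4} = -2$)
$C = -409$ ($C = -106 - 303 = -409$)
$W{\left(V,r \right)} = - 14 r$ ($W{\left(V,r \right)} = \left(-2\right) 7 r = - 14 r$)
$B{\left(P,U \right)} = \left(412 + U\right) \left(P + U\right)$ ($B{\left(P,U \right)} = \left(P + U\right) \left(U + 412\right) = \left(P + U\right) \left(412 + U\right) = \left(412 + U\right) \left(P + U\right)$)
$W{\left(547,C \right)} - B{\left(378,-671 \right)} = \left(-14\right) \left(-409\right) - \left(\left(-671\right)^{2} + 412 \cdot 378 + 412 \left(-671\right) + 378 \left(-671\right)\right) = 5726 - \left(450241 + 155736 - 276452 - 253638\right) = 5726 - 75887 = -70161$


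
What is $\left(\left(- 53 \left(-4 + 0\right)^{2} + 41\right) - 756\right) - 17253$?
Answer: $-18816$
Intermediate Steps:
$\left(\left(- 53 \left(-4 + 0\right)^{2} + 41\right) - 756\right) - 17253 = \left(\left(- 53 \left(-4\right)^{2} + 41\right) - 756\right) - 17253 = \left(\left(\left(-53\right) 16 + 41\right) - 756\right) - 17253 = \left(\left(-848 + 41\right) - 756\right) - 17253 = \left(-807 - 756\right) - 17253 = -1563 - 17253 = -18816$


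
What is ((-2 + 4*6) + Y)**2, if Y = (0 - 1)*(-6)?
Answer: 784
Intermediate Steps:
Y = 6 (Y = -1*(-6) = 6)
((-2 + 4*6) + Y)**2 = ((-2 + 4*6) + 6)**2 = ((-2 + 24) + 6)**2 = (22 + 6)**2 = 28**2 = 784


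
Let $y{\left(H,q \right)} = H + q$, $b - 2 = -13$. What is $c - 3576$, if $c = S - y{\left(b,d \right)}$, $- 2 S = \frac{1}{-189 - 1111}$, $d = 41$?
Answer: $- \frac{9375599}{2600} \approx -3606.0$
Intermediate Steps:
$b = -11$ ($b = 2 - 13 = -11$)
$S = \frac{1}{2600}$ ($S = - \frac{1}{2 \left(-189 - 1111\right)} = - \frac{1}{2 \left(-1300\right)} = \left(- \frac{1}{2}\right) \left(- \frac{1}{1300}\right) = \frac{1}{2600} \approx 0.00038462$)
$c = - \frac{77999}{2600}$ ($c = \frac{1}{2600} - \left(-11 + 41\right) = \frac{1}{2600} - 30 = - \frac{77999}{2600} \approx -30.0$)
$c - 3576 = - \frac{77999}{2600} - 3576 = - \frac{9375599}{2600}$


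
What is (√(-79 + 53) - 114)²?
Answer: (114 - I*√26)² ≈ 12970.0 - 1162.6*I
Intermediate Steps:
(√(-79 + 53) - 114)² = (√(-26) - 114)² = (I*√26 - 114)² = (-114 + I*√26)²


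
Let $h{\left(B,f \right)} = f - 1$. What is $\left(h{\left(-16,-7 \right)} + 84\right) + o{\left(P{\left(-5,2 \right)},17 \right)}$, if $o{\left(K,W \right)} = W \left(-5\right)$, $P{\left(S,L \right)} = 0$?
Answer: $-9$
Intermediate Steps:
$h{\left(B,f \right)} = -1 + f$ ($h{\left(B,f \right)} = f - 1 = -1 + f$)
$o{\left(K,W \right)} = - 5 W$
$\left(h{\left(-16,-7 \right)} + 84\right) + o{\left(P{\left(-5,2 \right)},17 \right)} = \left(\left(-1 - 7\right) + 84\right) - 85 = \left(-8 + 84\right) - 85 = 76 - 85 = -9$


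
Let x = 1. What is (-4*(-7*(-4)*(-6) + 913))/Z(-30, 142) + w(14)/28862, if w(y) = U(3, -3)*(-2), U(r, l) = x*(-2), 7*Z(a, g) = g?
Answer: -150515188/1024601 ≈ -146.90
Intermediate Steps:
Z(a, g) = g/7
U(r, l) = -2 (U(r, l) = 1*(-2) = -2)
w(y) = 4 (w(y) = -2*(-2) = 4)
(-4*(-7*(-4)*(-6) + 913))/Z(-30, 142) + w(14)/28862 = (-4*(-7*(-4)*(-6) + 913))/(((1/7)*142)) + 4/28862 = (-4*(28*(-6) + 913))/(142/7) + 4*(1/28862) = -4*(-168 + 913)*(7/142) + 2/14431 = -4*745*(7/142) + 2/14431 = -2980*7/142 + 2/14431 = -10430/71 + 2/14431 = -150515188/1024601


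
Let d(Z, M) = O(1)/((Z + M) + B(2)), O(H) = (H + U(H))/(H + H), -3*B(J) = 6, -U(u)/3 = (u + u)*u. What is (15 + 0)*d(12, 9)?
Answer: -75/38 ≈ -1.9737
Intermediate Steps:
U(u) = -6*u² (U(u) = -3*(u + u)*u = -3*2*u*u = -6*u²)
B(J) = -2 (B(J) = -⅓*6 = -2)
O(H) = (H - 6*H²)/(2*H) (O(H) = (H - 6*H²)/(H + H) = (H - 6*H²)/((2*H)) = (H - 6*H²)*(1/(2*H)) = (H - 6*H²)/(2*H))
d(Z, M) = -5/(2*(-2 + M + Z)) (d(Z, M) = (½ - 3*1)/((Z + M) - 2) = (½ - 3)/((M + Z) - 2) = -5/(2*(-2 + M + Z)))
(15 + 0)*d(12, 9) = (15 + 0)*(-5/(-4 + 2*9 + 2*12)) = 15*(-5/(-4 + 18 + 24)) = 15*(-5/38) = -75/38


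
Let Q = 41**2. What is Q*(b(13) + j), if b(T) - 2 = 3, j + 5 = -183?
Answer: -307623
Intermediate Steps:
j = -188 (j = -5 - 183 = -188)
b(T) = 5 (b(T) = 2 + 3 = 5)
Q = 1681
Q*(b(13) + j) = 1681*(5 - 188) = 1681*(-183) = -307623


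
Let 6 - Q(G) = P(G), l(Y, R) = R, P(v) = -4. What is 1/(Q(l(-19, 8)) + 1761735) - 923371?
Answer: -1626744242394/1761745 ≈ -9.2337e+5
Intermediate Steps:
Q(G) = 10 (Q(G) = 6 - 1*(-4) = 6 + 4 = 10)
1/(Q(l(-19, 8)) + 1761735) - 923371 = 1/(10 + 1761735) - 923371 = 1/1761745 - 923371 = -1626744242394/1761745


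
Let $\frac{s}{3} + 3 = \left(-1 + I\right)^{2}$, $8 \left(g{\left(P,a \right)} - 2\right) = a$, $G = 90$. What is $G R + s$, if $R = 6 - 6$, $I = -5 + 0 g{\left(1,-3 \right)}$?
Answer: $99$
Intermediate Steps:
$g{\left(P,a \right)} = 2 + \frac{a}{8}$
$I = -5$ ($I = -5 + 0 \left(2 + \frac{1}{8} \left(-3\right)\right) = -5 + 0 \left(2 - \frac{3}{8}\right) = -5 + 0 \cdot \frac{13}{8} = -5 + 0 = -5$)
$R = 0$ ($R = 6 - 6 = 0$)
$s = 99$ ($s = -9 + 3 \left(-1 - 5\right)^{2} = -9 + 3 \left(-6\right)^{2} = -9 + 3 \cdot 36 = -9 + 108 = 99$)
$G R + s = 90 \cdot 0 + 99 = 0 + 99 = 99$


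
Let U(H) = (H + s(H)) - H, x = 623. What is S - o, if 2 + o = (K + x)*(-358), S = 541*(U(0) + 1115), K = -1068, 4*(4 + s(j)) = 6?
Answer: 885109/2 ≈ 4.4255e+5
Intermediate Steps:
s(j) = -5/2 (s(j) = -4 + (1/4)*6 = -4 + 3/2 = -5/2)
U(H) = -5/2 (U(H) = (H - 5/2) - H = (-5/2 + H) - H = -5/2)
S = 1203725/2 (S = 541*(-5/2 + 1115) = 541*(2225/2) = 1203725/2 ≈ 6.0186e+5)
o = 159308 (o = -2 + (-1068 + 623)*(-358) = -2 - 445*(-358) = -2 + 159310 = 159308)
S - o = 1203725/2 - 1*159308 = 1203725/2 - 159308 = 885109/2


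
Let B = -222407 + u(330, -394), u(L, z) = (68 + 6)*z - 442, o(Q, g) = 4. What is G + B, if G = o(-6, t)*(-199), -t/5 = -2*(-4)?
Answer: -252801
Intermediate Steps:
t = -40 (t = -(-10)*(-4) = -5*8 = -40)
u(L, z) = -442 + 74*z (u(L, z) = 74*z - 442 = -442 + 74*z)
G = -796 (G = 4*(-199) = -796)
B = -252005 (B = -222407 + (-442 + 74*(-394)) = -222407 + (-442 - 29156) = -222407 - 29598 = -252005)
G + B = -796 - 252005 = -252801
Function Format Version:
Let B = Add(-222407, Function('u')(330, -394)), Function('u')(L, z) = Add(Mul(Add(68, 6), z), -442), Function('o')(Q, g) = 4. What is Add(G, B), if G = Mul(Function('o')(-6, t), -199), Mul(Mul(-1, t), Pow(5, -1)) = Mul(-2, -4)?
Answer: -252801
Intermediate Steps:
t = -40 (t = Mul(-5, Mul(-2, -4)) = Mul(-5, 8) = -40)
Function('u')(L, z) = Add(-442, Mul(74, z)) (Function('u')(L, z) = Add(Mul(74, z), -442) = Add(-442, Mul(74, z)))
G = -796 (G = Mul(4, -199) = -796)
B = -252005 (B = Add(-222407, Add(-442, Mul(74, -394))) = Add(-222407, Add(-442, -29156)) = Add(-222407, -29598) = -252005)
Add(G, B) = Add(-796, -252005) = -252801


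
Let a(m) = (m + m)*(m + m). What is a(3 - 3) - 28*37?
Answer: -1036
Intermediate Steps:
a(m) = 4*m² (a(m) = (2*m)*(2*m) = 4*m²)
a(3 - 3) - 28*37 = 4*(3 - 3)² - 28*37 = 4*0² - 1036 = 4*0 - 1036 = 0 - 1036 = -1036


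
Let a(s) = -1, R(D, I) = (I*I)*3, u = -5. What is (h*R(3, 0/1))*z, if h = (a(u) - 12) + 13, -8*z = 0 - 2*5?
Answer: 0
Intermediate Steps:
R(D, I) = 3*I**2 (R(D, I) = I**2*3 = 3*I**2)
z = 5/4 (z = -(0 - 2*5)/8 = -(0 - 10)/8 = -1/8*(-10) = 5/4 ≈ 1.2500)
h = 0 (h = (-1 - 12) + 13 = -13 + 13 = 0)
(h*R(3, 0/1))*z = (0*(3*(0/1)**2))*(5/4) = (0*(3*(0*1)**2))*(5/4) = (0*(3*0**2))*(5/4) = (0*(3*0))*(5/4) = (0*0)*(5/4) = 0*(5/4) = 0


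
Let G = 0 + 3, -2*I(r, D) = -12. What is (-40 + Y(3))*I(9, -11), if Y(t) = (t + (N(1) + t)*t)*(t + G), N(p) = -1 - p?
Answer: -24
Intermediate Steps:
I(r, D) = 6 (I(r, D) = -½*(-12) = 6)
G = 3
Y(t) = (3 + t)*(t + t*(-2 + t)) (Y(t) = (t + ((-1 - 1*1) + t)*t)*(t + 3) = (t + ((-1 - 1) + t)*t)*(3 + t) = (t + (-2 + t)*t)*(3 + t) = (t + t*(-2 + t))*(3 + t) = (3 + t)*(t + t*(-2 + t)))
(-40 + Y(3))*I(9, -11) = (-40 + 3*(-3 + 3² + 2*3))*6 = (-40 + 3*(-3 + 9 + 6))*6 = (-40 + 3*12)*6 = (-40 + 36)*6 = -4*6 = -24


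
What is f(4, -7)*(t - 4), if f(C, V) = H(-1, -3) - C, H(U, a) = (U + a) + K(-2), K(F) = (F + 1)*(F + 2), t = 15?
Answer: -88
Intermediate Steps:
K(F) = (1 + F)*(2 + F)
H(U, a) = U + a (H(U, a) = (U + a) + (2 + (-2)**2 + 3*(-2)) = (U + a) + (2 + 4 - 6) = (U + a) + 0 = U + a)
f(C, V) = -4 - C (f(C, V) = (-1 - 3) - C = -4 - C)
f(4, -7)*(t - 4) = (-4 - 1*4)*(15 - 4) = (-4 - 4)*11 = -8*11 = -88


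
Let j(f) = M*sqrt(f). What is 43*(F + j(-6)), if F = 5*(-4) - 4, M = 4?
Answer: -1032 + 172*I*sqrt(6) ≈ -1032.0 + 421.31*I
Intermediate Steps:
j(f) = 4*sqrt(f)
F = -24 (F = -20 - 4 = -24)
43*(F + j(-6)) = 43*(-24 + 4*sqrt(-6)) = 43*(-24 + 4*(I*sqrt(6))) = 43*(-24 + 4*I*sqrt(6)) = -1032 + 172*I*sqrt(6)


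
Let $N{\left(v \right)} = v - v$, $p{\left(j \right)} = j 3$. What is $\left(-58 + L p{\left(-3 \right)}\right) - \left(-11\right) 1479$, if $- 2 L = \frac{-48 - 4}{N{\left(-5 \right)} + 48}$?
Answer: $\frac{129649}{8} \approx 16206.0$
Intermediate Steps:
$p{\left(j \right)} = 3 j$
$N{\left(v \right)} = 0$
$L = \frac{13}{24}$ ($L = - \frac{\left(-48 - 4\right) \frac{1}{0 + 48}}{2} = - \frac{\left(-52\right) \frac{1}{48}}{2} = \left(- \frac{1}{2}\right) \left(- \frac{13}{12}\right) = \frac{13}{24} \approx 0.54167$)
$\left(-58 + L p{\left(-3 \right)}\right) - \left(-11\right) 1479 = \left(-58 + \frac{13 \cdot 3 \left(-3\right)}{24}\right) - \left(-11\right) 1479 = \left(-58 + \frac{13}{24} \left(-9\right)\right) - -16269 = \left(-58 - \frac{39}{8}\right) + 16269 = - \frac{503}{8} + 16269 = \frac{129649}{8}$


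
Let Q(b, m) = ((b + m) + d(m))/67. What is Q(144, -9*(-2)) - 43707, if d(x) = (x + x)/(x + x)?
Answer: -2928206/67 ≈ -43705.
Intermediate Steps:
d(x) = 1 (d(x) = (2*x)/((2*x)) = (2*x)*(1/(2*x)) = 1)
Q(b, m) = 1/67 + b/67 + m/67 (Q(b, m) = ((b + m) + 1)/67 = (1 + b + m)*(1/67) = 1/67 + b/67 + m/67)
Q(144, -9*(-2)) - 43707 = (1/67 + (1/67)*144 + (-9*(-2))/67) - 43707 = (1/67 + 144/67 + (1/67)*18) - 43707 = (1/67 + 144/67 + 18/67) - 43707 = 163/67 - 43707 = -2928206/67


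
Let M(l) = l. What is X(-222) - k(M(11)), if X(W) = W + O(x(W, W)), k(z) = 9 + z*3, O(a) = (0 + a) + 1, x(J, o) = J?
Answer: -485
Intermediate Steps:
O(a) = 1 + a (O(a) = a + 1 = 1 + a)
k(z) = 9 + 3*z
X(W) = 1 + 2*W (X(W) = W + (1 + W) = 1 + 2*W)
X(-222) - k(M(11)) = (1 + 2*(-222)) - (9 + 3*11) = (1 - 444) - (9 + 33) = -443 - 1*42 = -443 - 42 = -485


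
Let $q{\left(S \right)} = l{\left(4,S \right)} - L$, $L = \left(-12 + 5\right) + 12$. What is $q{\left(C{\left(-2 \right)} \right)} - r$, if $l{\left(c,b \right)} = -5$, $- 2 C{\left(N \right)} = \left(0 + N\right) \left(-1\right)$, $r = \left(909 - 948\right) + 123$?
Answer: $-94$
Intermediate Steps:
$r = 84$ ($r = -39 + 123 = 84$)
$C{\left(N \right)} = \frac{N}{2}$ ($C{\left(N \right)} = - \frac{\left(0 + N\right) \left(-1\right)}{2} = - \frac{N \left(-1\right)}{2} = - \frac{\left(-1\right) N}{2} = \frac{N}{2}$)
$L = 5$ ($L = -7 + 12 = 5$)
$q{\left(S \right)} = -10$ ($q{\left(S \right)} = -5 - 5 = -10$)
$q{\left(C{\left(-2 \right)} \right)} - r = -10 - 84 = -94$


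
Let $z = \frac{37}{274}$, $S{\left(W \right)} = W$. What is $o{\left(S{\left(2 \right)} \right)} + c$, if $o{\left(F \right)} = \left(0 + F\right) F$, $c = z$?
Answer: $\frac{1133}{274} \approx 4.135$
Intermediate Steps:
$z = \frac{37}{274}$ ($z = 37 \cdot \frac{1}{274} = \frac{37}{274} \approx 0.13504$)
$c = \frac{37}{274} \approx 0.13504$
$o{\left(F \right)} = F^{2}$ ($o{\left(F \right)} = F F = F^{2}$)
$o{\left(S{\left(2 \right)} \right)} + c = 2^{2} + \frac{37}{274} = 4 + \frac{37}{274} = \frac{1133}{274}$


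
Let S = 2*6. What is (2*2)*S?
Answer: 48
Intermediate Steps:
S = 12
(2*2)*S = (2*2)*12 = 4*12 = 48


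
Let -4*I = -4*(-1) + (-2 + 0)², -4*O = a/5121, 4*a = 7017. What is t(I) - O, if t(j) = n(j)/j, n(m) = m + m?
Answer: 56963/27312 ≈ 2.0856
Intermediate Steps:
a = 7017/4 (a = (¼)*7017 = 7017/4 ≈ 1754.3)
O = -2339/27312 (O = -7017/(16*5121) = -¼*2339/6828 = -2339/27312 ≈ -0.085640)
I = -2 (I = -(-4*(-1) + (-2 + 0)²)/4 = -(4 + (-2)²)/4 = -(4 + 4)/4 = -¼*8 = -2)
n(m) = 2*m
t(j) = 2 (t(j) = (2*j)/j = 2)
t(I) - O = 2 - 1*(-2339/27312) = 2 + 2339/27312 = 56963/27312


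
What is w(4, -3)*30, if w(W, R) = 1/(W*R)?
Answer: -5/2 ≈ -2.5000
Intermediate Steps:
w(W, R) = 1/(R*W)
w(4, -3)*30 = (1/(-3*4))*30 = -⅓*¼*30 = -1/12*30 = -5/2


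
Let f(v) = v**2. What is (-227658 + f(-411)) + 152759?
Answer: 94022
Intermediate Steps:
(-227658 + f(-411)) + 152759 = (-227658 + (-411)**2) + 152759 = (-227658 + 168921) + 152759 = -58737 + 152759 = 94022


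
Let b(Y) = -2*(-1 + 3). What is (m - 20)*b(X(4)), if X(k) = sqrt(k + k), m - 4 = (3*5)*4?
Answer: -176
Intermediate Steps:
m = 64 (m = 4 + (3*5)*4 = 4 + 15*4 = 4 + 60 = 64)
X(k) = sqrt(2)*sqrt(k) (X(k) = sqrt(2*k) = sqrt(2)*sqrt(k))
b(Y) = -4 (b(Y) = -2*2 = -4)
(m - 20)*b(X(4)) = (64 - 20)*(-4) = 44*(-4) = -176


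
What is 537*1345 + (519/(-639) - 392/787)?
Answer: 121073784568/167631 ≈ 7.2226e+5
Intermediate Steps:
537*1345 + (519/(-639) - 392/787) = 722265 + (519*(-1/639) - 392*1/787) = 722265 + (-173/213 - 392/787) = 722265 - 219647/167631 = 121073784568/167631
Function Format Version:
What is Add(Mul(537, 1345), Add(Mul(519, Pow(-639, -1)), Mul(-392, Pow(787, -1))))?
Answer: Rational(121073784568, 167631) ≈ 7.2226e+5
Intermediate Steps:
Add(Mul(537, 1345), Add(Mul(519, Pow(-639, -1)), Mul(-392, Pow(787, -1)))) = Add(722265, Add(Mul(519, Rational(-1, 639)), Mul(-392, Rational(1, 787)))) = Add(722265, Add(Rational(-173, 213), Rational(-392, 787))) = Add(722265, Rational(-219647, 167631)) = Rational(121073784568, 167631)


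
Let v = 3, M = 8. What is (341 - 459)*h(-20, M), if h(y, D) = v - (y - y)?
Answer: -354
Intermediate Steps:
h(y, D) = 3 (h(y, D) = 3 - (y - y) = 3 - 1*0 = 3 + 0 = 3)
(341 - 459)*h(-20, M) = (341 - 459)*3 = -118*3 = -354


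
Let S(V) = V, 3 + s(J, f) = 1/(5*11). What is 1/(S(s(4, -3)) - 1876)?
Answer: -55/103344 ≈ -0.00053220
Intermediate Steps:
s(J, f) = -164/55 (s(J, f) = -3 + 1/(5*11) = -3 + (⅕)*(1/11) = -3 + 1/55 = -164/55)
1/(S(s(4, -3)) - 1876) = 1/(-164/55 - 1876) = 1/(-103344/55) = -55/103344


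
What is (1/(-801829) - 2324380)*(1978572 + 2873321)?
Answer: -9042741250217752753/801829 ≈ -1.1278e+13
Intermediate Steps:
(1/(-801829) - 2324380)*(1978572 + 2873321) = (-1/801829 - 2324380)*4851893 = -1863755291021/801829*4851893 = -9042741250217752753/801829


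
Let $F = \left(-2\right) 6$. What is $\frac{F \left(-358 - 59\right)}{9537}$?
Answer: $\frac{1668}{3179} \approx 0.52469$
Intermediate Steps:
$F = -12$
$\frac{F \left(-358 - 59\right)}{9537} = \frac{\left(-12\right) \left(-358 - 59\right)}{9537} = - 12 \left(-358 - 59\right) \frac{1}{9537} = \left(-12\right) \left(-417\right) \frac{1}{9537} = 5004 \cdot \frac{1}{9537} = \frac{1668}{3179}$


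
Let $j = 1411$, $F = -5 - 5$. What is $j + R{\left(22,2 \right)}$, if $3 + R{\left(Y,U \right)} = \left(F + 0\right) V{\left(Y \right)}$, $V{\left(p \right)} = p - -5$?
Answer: $1138$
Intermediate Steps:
$F = -10$
$V{\left(p \right)} = 5 + p$ ($V{\left(p \right)} = p + 5 = 5 + p$)
$R{\left(Y,U \right)} = -53 - 10 Y$ ($R{\left(Y,U \right)} = -3 + \left(-10 + 0\right) \left(5 + Y\right) = -3 - 10 \left(5 + Y\right) = -3 - \left(50 + 10 Y\right) = -53 - 10 Y$)
$j + R{\left(22,2 \right)} = 1411 - 273 = 1138$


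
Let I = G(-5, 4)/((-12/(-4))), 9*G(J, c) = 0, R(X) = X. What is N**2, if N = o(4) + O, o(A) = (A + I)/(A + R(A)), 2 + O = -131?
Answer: 70225/4 ≈ 17556.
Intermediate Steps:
O = -133 (O = -2 - 131 = -133)
G(J, c) = 0 (G(J, c) = (1/9)*0 = 0)
I = 0 (I = 0/((-12/(-4))) = 0/((-12*(-1/4))) = 0/3 = 0*(1/3) = 0)
o(A) = 1/2 (o(A) = (A + 0)/(A + A) = A/((2*A)) = A*(1/(2*A)) = 1/2)
N = -265/2 (N = 1/2 - 133 = -265/2 ≈ -132.50)
N**2 = (-265/2)**2 = 70225/4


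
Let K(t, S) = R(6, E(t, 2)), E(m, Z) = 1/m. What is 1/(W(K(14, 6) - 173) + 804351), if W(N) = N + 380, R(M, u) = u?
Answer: 14/11263813 ≈ 1.2429e-6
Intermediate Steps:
K(t, S) = 1/t
W(N) = 380 + N
1/(W(K(14, 6) - 173) + 804351) = 1/((380 + (1/14 - 173)) + 804351) = 1/((380 - 2421/14) + 804351) = 1/(2899/14 + 804351) = 1/(11263813/14) = 14/11263813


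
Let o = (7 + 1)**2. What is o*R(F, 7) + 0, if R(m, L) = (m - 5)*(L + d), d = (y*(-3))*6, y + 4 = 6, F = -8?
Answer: 24128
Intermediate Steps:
y = 2 (y = -4 + 6 = 2)
d = -36 (d = (2*(-3))*6 = -6*6 = -36)
R(m, L) = (-36 + L)*(-5 + m) (R(m, L) = (m - 5)*(L - 36) = (-5 + m)*(-36 + L) = (-36 + L)*(-5 + m))
o = 64 (o = 8**2 = 64)
o*R(F, 7) + 0 = 64*(180 - 36*(-8) - 5*7 + 7*(-8)) + 0 = 64*(180 + 288 - 35 - 56) + 0 = 64*377 + 0 = 24128 + 0 = 24128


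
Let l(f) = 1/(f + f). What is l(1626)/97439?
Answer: 1/316871628 ≈ 3.1559e-9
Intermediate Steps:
l(f) = 1/(2*f)
l(1626)/97439 = ((1/2)/1626)/97439 = ((1/2)*(1/1626))*(1/97439) = (1/3252)*(1/97439) = 1/316871628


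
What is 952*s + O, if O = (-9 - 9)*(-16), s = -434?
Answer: -412880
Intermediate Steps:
O = 288 (O = -18*(-16) = 288)
952*s + O = 952*(-434) + 288 = -413168 + 288 = -412880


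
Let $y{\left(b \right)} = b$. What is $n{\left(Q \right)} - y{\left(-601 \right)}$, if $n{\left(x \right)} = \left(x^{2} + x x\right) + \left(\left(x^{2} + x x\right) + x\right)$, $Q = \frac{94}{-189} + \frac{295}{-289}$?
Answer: $\frac{1816029979264}{2983453641} \approx 608.7$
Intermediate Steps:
$Q = - \frac{82921}{54621}$ ($Q = 94 \left(- \frac{1}{189}\right) + 295 \left(- \frac{1}{289}\right) = - \frac{94}{189} - \frac{295}{289} = - \frac{82921}{54621} \approx -1.5181$)
$n{\left(x \right)} = x + 4 x^{2}$ ($n{\left(x \right)} = \left(x^{2} + x^{2}\right) + \left(\left(x^{2} + x^{2}\right) + x\right) = 2 x^{2} + \left(2 x^{2} + x\right) = 2 x^{2} + \left(x + 2 x^{2}\right) = x + 4 x^{2}$)
$n{\left(Q \right)} - y{\left(-601 \right)} = - \frac{82921 \left(1 + 4 \left(- \frac{82921}{54621}\right)\right)}{54621} - -601 = - \frac{82921 \left(1 - \frac{331684}{54621}\right)}{54621} + 601 = \left(- \frac{82921}{54621}\right) \left(- \frac{277063}{54621}\right) + 601 = \frac{22974341023}{2983453641} + 601 = \frac{1816029979264}{2983453641}$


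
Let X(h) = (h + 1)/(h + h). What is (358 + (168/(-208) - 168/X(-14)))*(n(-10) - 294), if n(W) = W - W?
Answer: 17787/13 ≈ 1368.2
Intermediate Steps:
X(h) = (1 + h)/(2*h) (X(h) = (1 + h)/((2*h)) = (1 + h)*(1/(2*h)) = (1 + h)/(2*h))
n(W) = 0
(358 + (168/(-208) - 168/X(-14)))*(n(-10) - 294) = (358 + (168/(-208) - 168*(-28/(1 - 14))))*(0 - 294) = (358 + (168*(-1/208) - 168/((½)*(-1/14)*(-13))))*(-294) = (358 + (-21/26 - 168/13/28))*(-294) = (358 + (-21/26 - 168*28/13))*(-294) = (358 + (-21/26 - 4704/13))*(-294) = (358 - 9429/26)*(-294) = -121/26*(-294) = 17787/13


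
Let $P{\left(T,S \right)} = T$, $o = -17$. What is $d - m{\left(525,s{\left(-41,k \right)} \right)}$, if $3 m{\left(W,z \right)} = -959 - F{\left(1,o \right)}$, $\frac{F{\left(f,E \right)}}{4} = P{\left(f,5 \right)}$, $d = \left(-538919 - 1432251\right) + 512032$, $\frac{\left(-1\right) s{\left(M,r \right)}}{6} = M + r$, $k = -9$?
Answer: $-1458817$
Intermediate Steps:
$s{\left(M,r \right)} = - 6 M - 6 r$ ($s{\left(M,r \right)} = - 6 \left(M + r\right) = - 6 M - 6 r$)
$d = -1459138$ ($d = -1971170 + 512032 = -1459138$)
$F{\left(f,E \right)} = 4 f$
$m{\left(W,z \right)} = -321$ ($m{\left(W,z \right)} = \frac{-959 - 4 \cdot 1}{3} = \frac{-959 - 4}{3} = \frac{1}{3} \left(-963\right) = -321$)
$d - m{\left(525,s{\left(-41,k \right)} \right)} = -1459138 - -321 = -1459138 + 321 = -1458817$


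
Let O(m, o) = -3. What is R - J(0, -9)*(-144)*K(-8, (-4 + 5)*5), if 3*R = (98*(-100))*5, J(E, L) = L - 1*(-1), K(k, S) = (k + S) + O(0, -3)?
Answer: -28264/3 ≈ -9421.3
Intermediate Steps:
K(k, S) = -3 + S + k (K(k, S) = (k + S) - 3 = (S + k) - 3 = -3 + S + k)
J(E, L) = 1 + L (J(E, L) = L + 1 = 1 + L)
R = -49000/3 (R = ((98*(-100))*5)/3 = (-9800*5)/3 = (1/3)*(-49000) = -49000/3 ≈ -16333.)
R - J(0, -9)*(-144)*K(-8, (-4 + 5)*5) = -49000/3 - (1 - 9)*(-144)*(-3 + (-4 + 5)*5 - 8) = -49000/3 - (-8*(-144))*(-3 + 1*5 - 8) = -49000/3 - 1152*(-3 + 5 - 8) = -49000/3 - 1152*(-6) = -49000/3 - 1*(-6912) = -49000/3 + 6912 = -28264/3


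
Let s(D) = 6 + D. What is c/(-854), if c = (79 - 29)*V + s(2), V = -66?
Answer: 1646/427 ≈ 3.8548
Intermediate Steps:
c = -3292 (c = (79 - 29)*(-66) + (6 + 2) = 50*(-66) + 8 = -3300 + 8 = -3292)
c/(-854) = -3292/(-854) = -3292*(-1/854) = 1646/427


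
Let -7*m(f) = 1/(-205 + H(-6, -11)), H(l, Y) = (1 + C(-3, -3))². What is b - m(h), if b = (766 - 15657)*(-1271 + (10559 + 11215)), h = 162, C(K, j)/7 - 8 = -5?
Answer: -596270767868/1953 ≈ -3.0531e+8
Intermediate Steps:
C(K, j) = 21 (C(K, j) = 56 + 7*(-5) = 56 - 35 = 21)
b = -305310173 (b = -14891*(-1271 + 21774) = -14891*20503 = -305310173)
H(l, Y) = 484 (H(l, Y) = (1 + 21)² = 22² = 484)
m(f) = -1/1953 (m(f) = -1/(7*(-205 + 484)) = -⅐/279 = -⅐*1/279 = -1/1953)
b - m(h) = -305310173 - 1*(-1/1953) = -305310173 + 1/1953 = -596270767868/1953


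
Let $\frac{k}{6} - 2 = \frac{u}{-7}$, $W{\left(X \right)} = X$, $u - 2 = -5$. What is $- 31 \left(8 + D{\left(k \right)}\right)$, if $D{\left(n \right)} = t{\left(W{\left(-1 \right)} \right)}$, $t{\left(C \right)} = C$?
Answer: $-217$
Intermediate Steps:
$u = -3$ ($u = 2 - 5 = -3$)
$k = \frac{102}{7}$ ($k = 12 + 6 \left(- \frac{3}{-7}\right) = 12 + 6 \left(\left(-3\right) \left(- \frac{1}{7}\right)\right) = 12 + 6 \cdot \frac{3}{7} = 12 + \frac{18}{7} = \frac{102}{7} \approx 14.571$)
$D{\left(n \right)} = -1$
$- 31 \left(8 + D{\left(k \right)}\right) = - 31 \left(8 - 1\right) = \left(-31\right) 7 = -217$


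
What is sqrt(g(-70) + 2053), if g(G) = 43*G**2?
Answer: sqrt(212753) ≈ 461.25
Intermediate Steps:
sqrt(g(-70) + 2053) = sqrt(43*(-70)**2 + 2053) = sqrt(43*4900 + 2053) = sqrt(210700 + 2053) = sqrt(212753)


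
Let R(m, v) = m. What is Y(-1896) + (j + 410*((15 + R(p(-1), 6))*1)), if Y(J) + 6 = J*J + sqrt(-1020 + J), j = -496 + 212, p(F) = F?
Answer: 3600266 + 54*I ≈ 3.6003e+6 + 54.0*I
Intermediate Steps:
j = -284
Y(J) = -6 + J**2 + sqrt(-1020 + J) (Y(J) = -6 + (J*J + sqrt(-1020 + J)) = -6 + (J**2 + sqrt(-1020 + J)) = -6 + J**2 + sqrt(-1020 + J))
Y(-1896) + (j + 410*((15 + R(p(-1), 6))*1)) = (-6 + (-1896)**2 + sqrt(-1020 - 1896)) + (-284 + 410*((15 - 1)*1)) = (-6 + 3594816 + sqrt(-2916)) + (-284 + 410*(14*1)) = (-6 + 3594816 + 54*I) + (-284 + 410*14) = (3594810 + 54*I) + (-284 + 5740) = (3594810 + 54*I) + 5456 = 3600266 + 54*I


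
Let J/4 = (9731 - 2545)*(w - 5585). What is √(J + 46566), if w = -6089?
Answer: 101*I*√32890 ≈ 18317.0*I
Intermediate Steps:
J = -335557456 (J = 4*((9731 - 2545)*(-6089 - 5585)) = 4*(7186*(-11674)) = 4*(-83889364) = -335557456)
√(J + 46566) = √(-335557456 + 46566) = √(-335510890) = 101*I*√32890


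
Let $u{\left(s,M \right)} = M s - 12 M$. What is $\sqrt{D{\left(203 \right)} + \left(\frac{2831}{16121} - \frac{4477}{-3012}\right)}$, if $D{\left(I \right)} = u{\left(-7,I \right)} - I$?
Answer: $\frac{i \sqrt{48818680234852647}}{3468318} \approx 63.705 i$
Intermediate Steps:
$u{\left(s,M \right)} = - 12 M + M s$
$D{\left(I \right)} = - 20 I$ ($D{\left(I \right)} = I \left(-12 - 7\right) - I = I \left(-19\right) - I = - 19 I - I = - 20 I$)
$\sqrt{D{\left(203 \right)} + \left(\frac{2831}{16121} - \frac{4477}{-3012}\right)} = \sqrt{\left(-20\right) 203 + \left(\frac{2831}{16121} - \frac{4477}{-3012}\right)} = \sqrt{-4060 + \left(2831 \cdot \frac{1}{16121} - - \frac{4477}{3012}\right)} = \sqrt{-4060 + \left(\frac{2831}{16121} + \frac{4477}{3012}\right)} = \sqrt{-4060 + \frac{80700689}{48556452}} = \sqrt{- \frac{197058494431}{48556452}} = \frac{i \sqrt{48818680234852647}}{3468318}$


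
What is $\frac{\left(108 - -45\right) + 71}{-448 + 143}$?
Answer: $- \frac{224}{305} \approx -0.73443$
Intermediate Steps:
$\frac{\left(108 - -45\right) + 71}{-448 + 143} = \frac{\left(108 + 45\right) + 71}{-305} = \left(153 + 71\right) \left(- \frac{1}{305}\right) = 224 \left(- \frac{1}{305}\right) = - \frac{224}{305}$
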